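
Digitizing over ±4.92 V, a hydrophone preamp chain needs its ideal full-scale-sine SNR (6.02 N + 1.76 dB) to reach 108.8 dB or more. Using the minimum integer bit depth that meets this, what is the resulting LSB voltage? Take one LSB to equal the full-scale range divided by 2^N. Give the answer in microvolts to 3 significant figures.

37.5 µV

Span: 4.92 V − (-4.92 V) = 9.84 V.
Solving 6.02 N ≥ 108.8 − 1.76: N ≥ 17.781. Round up → N = 18.
LSB = 9.84 V ÷ 2^18 = 9.84/262144 V = 37.5 µV.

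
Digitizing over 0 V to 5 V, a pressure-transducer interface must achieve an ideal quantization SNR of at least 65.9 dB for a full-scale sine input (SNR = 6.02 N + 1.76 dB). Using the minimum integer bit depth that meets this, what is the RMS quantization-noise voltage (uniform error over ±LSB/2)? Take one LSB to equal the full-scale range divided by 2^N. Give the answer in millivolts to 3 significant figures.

Span = 5 V.
N ≥ (65.9 − 1.76)/6.02 = 10.654 → N_min = 11.
LSB = 5 V ÷ 2^11 = 5/2048 V = 2.4414 mV.
RMS noise = LSB/√12 = 0.705 mV.

0.705 mV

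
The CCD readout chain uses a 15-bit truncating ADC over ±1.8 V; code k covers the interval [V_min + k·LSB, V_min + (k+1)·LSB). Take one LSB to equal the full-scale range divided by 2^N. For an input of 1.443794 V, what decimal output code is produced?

The full-scale span is 1.8 − (-1.8) = 3.6 V. LSB = 3.6 V / 2^15 ≈ 109.9 µV.
(V_in − V_min) × 2^15/range = (1.443794 − (-1.8)) × 32768/3.6 = 29525.734.
Floor → code = 29525.

29525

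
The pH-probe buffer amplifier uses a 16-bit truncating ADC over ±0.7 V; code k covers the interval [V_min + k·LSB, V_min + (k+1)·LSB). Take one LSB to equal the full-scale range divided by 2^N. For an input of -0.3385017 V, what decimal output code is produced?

Range = 0.7 − (-0.7) = 1.4 V. LSB = 1.4 V / 2^16 ≈ 21.36 µV.
V_in − V_min = -0.3385017 − (-0.7) = 0.3614983 V.
Divide by LSB: 0.3614983 × 65536/1.4 = 16922.2518.
Truncating gives code 16922.

16922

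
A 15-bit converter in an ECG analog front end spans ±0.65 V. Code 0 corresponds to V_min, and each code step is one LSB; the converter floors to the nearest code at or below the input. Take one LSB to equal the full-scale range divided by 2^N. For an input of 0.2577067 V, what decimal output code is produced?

Span: 0.65 V − (-0.65 V) = 1.3 V. LSB = 1.3 V / 2^15 ≈ 39.67 µV.
V_in − V_min = 0.2577067 − (-0.65) = 0.9077067 V.
Divide by LSB: 0.9077067 × 32768/1.3 = 22879.7947.
Truncating gives code 22879.

22879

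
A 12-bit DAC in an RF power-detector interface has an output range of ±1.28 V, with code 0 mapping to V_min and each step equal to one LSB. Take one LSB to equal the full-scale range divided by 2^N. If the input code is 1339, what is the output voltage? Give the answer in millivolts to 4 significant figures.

The full-scale span is 1.28 − (-1.28) = 2.56 V. LSB = 2.56 V / 2^12.
V_out = -1.28 + 1339 × (2.56/4096) V
      = -1.28 V + 0.836875 V = -0.443125 V.

-443.1 mV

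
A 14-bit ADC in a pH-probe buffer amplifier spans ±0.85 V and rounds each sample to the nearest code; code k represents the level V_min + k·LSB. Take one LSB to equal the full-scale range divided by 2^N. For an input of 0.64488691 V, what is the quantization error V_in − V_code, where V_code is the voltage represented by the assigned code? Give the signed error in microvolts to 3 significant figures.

The full-scale span is 0.85 − (-0.85) = 1.7 V. LSB = 1.7 V / 2^14 ≈ 103.8 µV.
Position in LSBs: (0.64488691 − (-0.85)) × 16384/1.7 = 14407.1924; rounding gives k = 14407.
V_code = V_min + k × range/2^14 = -0.85 + 14407 × 1.7/16384 = 0.64486694336 V.
Error = V_in − V_code = 0.64488691 − (0.64486694336) = +20.0 µV.

+20.0 µV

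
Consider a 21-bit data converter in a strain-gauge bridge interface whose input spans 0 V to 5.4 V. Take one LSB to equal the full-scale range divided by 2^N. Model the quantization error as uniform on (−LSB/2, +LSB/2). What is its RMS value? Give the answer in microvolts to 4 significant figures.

V_FS = 5.4 V.
One LSB is 5.4 V / 2097152 = 2.57492 µV.
For a uniform distribution on [−LSB/2, +LSB/2], V_rms = LSB/√12 = 2.57492 µV/3.4641 = 0.7433 µV.

0.7433 µV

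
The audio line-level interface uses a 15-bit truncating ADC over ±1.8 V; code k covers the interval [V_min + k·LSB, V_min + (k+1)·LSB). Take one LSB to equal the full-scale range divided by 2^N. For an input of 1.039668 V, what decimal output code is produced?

Range = 1.8 − (-1.8) = 3.6 V. LSB = 3.6 V / 2^15 ≈ 109.9 µV.
V_in − V_min = 1.039668 − (-1.8) = 2.839668 V.
Divide by LSB: 2.839668 × 32768/3.6 = 25847.2892.
Truncating gives code 25847.

25847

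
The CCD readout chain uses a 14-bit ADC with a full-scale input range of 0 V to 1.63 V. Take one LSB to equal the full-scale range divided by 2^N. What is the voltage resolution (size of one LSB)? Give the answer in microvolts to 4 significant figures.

99.49 µV

V_FS = 1.63 V.
2^14 = 16384 levels.
LSB = 1.63 V / 2^14 = 99.49 µV.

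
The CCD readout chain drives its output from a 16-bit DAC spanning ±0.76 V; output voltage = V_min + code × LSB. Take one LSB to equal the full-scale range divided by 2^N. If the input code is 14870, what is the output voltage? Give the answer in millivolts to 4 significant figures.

Full-scale range = 0.76 V − (-0.76 V) = 1.52 V. LSB = 1.52 V / 2^16.
V_out = V_min + code × LSB = -0.76 V + 14870 × 1.52 V / 65536
      = -0.76 V + 0.344885 V = -0.415115 V.

-415.1 mV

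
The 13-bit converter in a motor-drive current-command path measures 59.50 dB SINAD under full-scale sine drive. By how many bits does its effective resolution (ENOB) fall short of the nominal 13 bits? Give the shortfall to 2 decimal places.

3.41 bits

Effective bits = (59.50 − 1.76)/6.02 = 9.5914.
13 − 9.5914 = 3.41 bits below nominal.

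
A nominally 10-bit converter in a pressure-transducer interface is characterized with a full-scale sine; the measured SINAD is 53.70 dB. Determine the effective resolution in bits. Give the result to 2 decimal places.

8.63 bits

(53.70 − 1.76) / 6.02 = 51.94/6.02 = 8.6279 effective bits.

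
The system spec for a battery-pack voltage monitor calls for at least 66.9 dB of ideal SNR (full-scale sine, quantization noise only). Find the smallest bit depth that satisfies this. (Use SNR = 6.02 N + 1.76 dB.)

Solving 6.02 N ≥ 66.9 − 1.76: N ≥ 10.821. Round up → N = 11.

11 bits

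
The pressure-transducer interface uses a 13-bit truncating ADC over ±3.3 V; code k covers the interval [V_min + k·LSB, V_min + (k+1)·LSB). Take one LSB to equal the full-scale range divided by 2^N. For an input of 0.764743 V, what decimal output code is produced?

The full-scale span is 3.3 − (-3.3) = 6.6 V. LSB = 6.6 V / 2^13 ≈ 0.8057 mV.
V_in − V_min = 0.764743 − (-3.3) = 4.064743 V.
Divide by LSB: 4.064743 × 8192/6.6 = 5045.2083.
Truncating gives code 5045.

5045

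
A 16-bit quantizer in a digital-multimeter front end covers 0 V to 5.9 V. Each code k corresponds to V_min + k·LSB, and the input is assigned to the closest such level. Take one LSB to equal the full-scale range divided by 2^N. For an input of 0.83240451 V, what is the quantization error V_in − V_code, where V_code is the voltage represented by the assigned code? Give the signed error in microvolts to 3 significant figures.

+16.2 µV

Range is 5.9 V. LSB = 5.9 V / 2^16 ≈ 90.03 µV.
(0.83240451 − (0)) / LSB = 0.83240451 × 65536/5.9 = 9246.1800. Nearest integer: k = 9246.
Reconstructed level: 0 + 9246 × 5.9/65536 V = 0.83238830566 V.
e = 0.83240451 − (0.83238830566) = +16.2 µV.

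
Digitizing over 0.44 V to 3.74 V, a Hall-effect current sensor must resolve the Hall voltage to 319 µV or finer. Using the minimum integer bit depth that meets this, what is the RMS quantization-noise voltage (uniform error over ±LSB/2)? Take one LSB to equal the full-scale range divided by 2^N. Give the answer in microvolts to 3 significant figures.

58.1 µV

The full-scale span is 3.74 − (0.44) = 3.3 V.
Required number of levels: 3.3/319 µV = 10345; smallest N with 2^N ≥ that is 14.
One LSB is 3.3 V / 16384 = 201.42 µV.
σ_q = LSB/√12 = 201.42 µV/3.4641 = 58.1 µV.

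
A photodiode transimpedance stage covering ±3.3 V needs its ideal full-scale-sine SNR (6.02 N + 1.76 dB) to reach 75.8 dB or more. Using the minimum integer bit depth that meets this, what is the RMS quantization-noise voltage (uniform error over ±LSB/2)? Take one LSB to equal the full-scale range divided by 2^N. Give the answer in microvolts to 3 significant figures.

233 µV

Range = 3.3 − (-3.3) = 6.6 V.
N ≥ (75.8 − 1.76)/6.02 = 12.299 → N_min = 13.
LSB = 6.6 V ÷ 2^13 = 6.6/8192 V = 0.80566 mV.
V_rms = LSB/√12 = 233 µV.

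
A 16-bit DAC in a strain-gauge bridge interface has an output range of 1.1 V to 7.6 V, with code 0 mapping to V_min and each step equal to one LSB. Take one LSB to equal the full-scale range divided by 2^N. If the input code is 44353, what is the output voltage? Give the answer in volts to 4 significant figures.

Span: 7.6 V − (1.1 V) = 6.5 V. LSB = 6.5 V / 2^16.
V_out = V_min + code × LSB = 1.1 V + 44353 × 6.5 V / 65536
      = 1.1 V + 4.39902 V = 5.49902 V.

5.499 V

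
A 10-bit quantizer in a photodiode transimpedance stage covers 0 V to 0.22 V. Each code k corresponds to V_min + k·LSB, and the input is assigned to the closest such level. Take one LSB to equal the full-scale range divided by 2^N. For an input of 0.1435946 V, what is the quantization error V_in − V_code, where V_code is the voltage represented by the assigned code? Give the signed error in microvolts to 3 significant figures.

+79.0 µV

Range is 0.22 V. LSB = 0.22 V / 2^10 ≈ 214.8 µV.
Position in LSBs: (0.1435946 − (0)) × 1024/0.22 = 668.3676; rounding gives k = 668.
V_code = 0 + (668/1024) × 0.22 = 0.1435156250 V.
V_in − V_code = 0.1435946 − (0.1435156250) = +79.0 µV.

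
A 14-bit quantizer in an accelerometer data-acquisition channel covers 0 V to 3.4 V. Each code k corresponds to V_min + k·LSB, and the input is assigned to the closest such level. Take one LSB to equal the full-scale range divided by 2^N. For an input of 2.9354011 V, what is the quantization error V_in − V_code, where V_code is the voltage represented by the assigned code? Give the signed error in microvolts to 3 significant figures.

V_FS = 3.4 V. LSB = 3.4 V / 2^14 ≈ 207.5 µV.
(V_in − V_min)/LSB = (2.9354011 − (0)) × 16384/3.4 = 14145.1799 → nearest code k = 14145.
V_code = V_min + k × range/2^14 = 0 + 14145 × 3.4/16384 = 2.9353637695 V.
Error = V_in − V_code = 2.9354011 − (2.9353637695) = +37.3 µV.

+37.3 µV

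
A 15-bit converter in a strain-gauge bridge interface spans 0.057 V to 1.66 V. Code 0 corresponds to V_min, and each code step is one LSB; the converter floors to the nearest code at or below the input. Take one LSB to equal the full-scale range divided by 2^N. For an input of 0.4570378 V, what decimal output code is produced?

8177

Range = 1.66 − (0.057) = 1.603 V. LSB = 1.603 V / 2^15 ≈ 48.92 µV.
code = ⌊(V_in − V_min)/LSB⌋ = ⌊(V_in − V_min) × 2^15 / range⌋
     = ⌊(0.4570378 − (0.057)) × 32768 / 1.603⌋ = ⌊0.4000378 × 32768/1.603⌋
     = ⌊8177.441⌋ = 8177.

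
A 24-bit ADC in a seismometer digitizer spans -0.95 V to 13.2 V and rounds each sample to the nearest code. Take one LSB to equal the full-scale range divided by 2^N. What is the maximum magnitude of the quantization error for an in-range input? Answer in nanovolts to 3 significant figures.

Full-scale range = 13.2 V − (-0.95 V) = 14.15 V.
LSB = 14.15 V ÷ 2^24 = 14.15/16777216 V = 0.84341 µV.
Worst-case error for round-to-nearest is half an LSB: 422 nV.

422 nV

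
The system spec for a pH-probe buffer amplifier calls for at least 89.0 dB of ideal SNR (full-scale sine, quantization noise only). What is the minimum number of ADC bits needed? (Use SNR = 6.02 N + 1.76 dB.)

15 bits

N ≥ (89.0 − 1.76)/6.02 = 14.492 → N_min = 15.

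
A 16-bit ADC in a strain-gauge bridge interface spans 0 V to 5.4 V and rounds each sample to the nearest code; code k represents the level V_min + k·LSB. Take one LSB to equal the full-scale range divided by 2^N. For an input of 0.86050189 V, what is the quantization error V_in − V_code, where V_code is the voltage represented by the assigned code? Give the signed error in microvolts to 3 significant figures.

Span = 5.4 V. LSB = 5.4 V / 2^16 ≈ 82.40 µV.
Position in LSBs: (0.86050189 − (0)) × 65536/5.4 = 10443.3059; rounding gives k = 10443.
Reconstructed level: 0 + 10443 × 5.4/65536 V = 0.86047668457 V.
e = 0.86050189 − (0.86047668457) = +25.2 µV.

+25.2 µV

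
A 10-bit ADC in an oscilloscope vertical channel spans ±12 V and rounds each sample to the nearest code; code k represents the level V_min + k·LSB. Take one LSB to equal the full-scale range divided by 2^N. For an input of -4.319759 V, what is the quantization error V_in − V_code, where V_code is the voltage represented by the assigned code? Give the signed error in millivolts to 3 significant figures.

−7.26 mV

Span: 12 V − (-12 V) = 24 V. LSB = 24 V / 2^10 ≈ 23.44 mV.
(-4.319759 − (-12)) / LSB = 7.680241 × 1024/24 = 327.6903. Nearest integer: k = 328.
Reconstructed level: -12 + 328 × 24/1024 V = -4.312500000 V.
e = -4.319759 − (-4.312500000) = −7.26 mV.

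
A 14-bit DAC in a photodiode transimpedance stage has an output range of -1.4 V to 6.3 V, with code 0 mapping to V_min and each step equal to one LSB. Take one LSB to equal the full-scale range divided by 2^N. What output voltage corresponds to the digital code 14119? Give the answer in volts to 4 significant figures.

Span: 6.3 V − (-1.4 V) = 7.7 V. LSB = 7.7 V / 2^14.
V_out = -1.4 + 14119 × (7.7/16384) V
      = -1.4 V + 6.63552 V = 5.23552 V.

5.236 V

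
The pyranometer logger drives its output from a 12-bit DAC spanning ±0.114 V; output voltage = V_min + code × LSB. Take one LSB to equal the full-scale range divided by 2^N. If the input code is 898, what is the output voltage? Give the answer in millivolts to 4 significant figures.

Span: 0.114 V − (-0.114 V) = 0.228 V. LSB = 0.228 V / 2^12.
Output = V_min + (898/4096) × range = -0.114 + 0.219238 × 0.228 V
      = -0.114 V + 0.0499863 V = -0.0640137 V.

-64.01 mV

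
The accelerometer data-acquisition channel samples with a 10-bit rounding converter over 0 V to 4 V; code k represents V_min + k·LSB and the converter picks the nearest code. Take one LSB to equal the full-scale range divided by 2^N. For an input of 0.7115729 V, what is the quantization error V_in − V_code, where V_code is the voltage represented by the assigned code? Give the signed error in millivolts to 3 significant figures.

+0.635 mV

Full-scale range = 4 V. LSB = 4 V / 2^10 ≈ 3.906 mV.
(V_in − V_min)/LSB = (0.7115729 − (0)) × 1024/4 = 182.1627 → nearest code k = 182.
V_code = 0 + (182/1024) × 4 = 0.7109375000 V.
V_in − V_code = 0.7115729 − (0.7109375000) = +0.635 mV.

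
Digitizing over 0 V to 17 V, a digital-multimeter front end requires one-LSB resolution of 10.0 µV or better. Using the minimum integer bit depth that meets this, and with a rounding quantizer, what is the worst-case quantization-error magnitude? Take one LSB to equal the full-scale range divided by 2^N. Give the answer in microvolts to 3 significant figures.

4.05 µV

Range is 17 V.
Required number of levels: 17/10.0 µV = 1.7000e6; smallest N with 2^N ≥ that is 21.
LSB = 17 V / 2^21 = 8.1062 µV.
|e|_max = LSB/2 = 4.05 µV.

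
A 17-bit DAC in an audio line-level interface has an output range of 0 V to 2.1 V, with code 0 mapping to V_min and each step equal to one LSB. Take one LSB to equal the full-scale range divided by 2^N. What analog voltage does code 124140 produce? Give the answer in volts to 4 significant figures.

Span = 2.1 V. LSB = 2.1 V / 2^17.
Output = V_min + (124140/131072) × range = 0 + 0.947113 × 2.1 V
      = 0 V + 1.98894 V = 1.98894 V.

1.989 V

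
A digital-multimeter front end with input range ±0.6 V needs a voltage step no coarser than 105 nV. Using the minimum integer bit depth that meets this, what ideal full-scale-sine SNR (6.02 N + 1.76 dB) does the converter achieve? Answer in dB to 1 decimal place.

The full-scale span is 0.6 − (-0.6) = 1.2 V.
Required number of levels: 1.2/105 nV = 1.1429e7; smallest N with 2^N ≥ that is 24.
Ideal SNR at N = 24: 6.02·24 + 1.76 = 146.2 dB.

146.2 dB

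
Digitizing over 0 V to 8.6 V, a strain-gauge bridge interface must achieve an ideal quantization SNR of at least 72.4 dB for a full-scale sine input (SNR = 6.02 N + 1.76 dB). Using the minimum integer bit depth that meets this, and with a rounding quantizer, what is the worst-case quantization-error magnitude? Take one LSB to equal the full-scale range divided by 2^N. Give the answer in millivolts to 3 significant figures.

1.05 mV

Range is 8.6 V.
Solving 6.02 N ≥ 72.4 − 1.76: N ≥ 11.734. Round up → N = 12.
LSB = 8.6 V ÷ 2^12 = 8.6/4096 V = 2.0996 mV.
|e|_max = LSB/2 = 1.05 mV.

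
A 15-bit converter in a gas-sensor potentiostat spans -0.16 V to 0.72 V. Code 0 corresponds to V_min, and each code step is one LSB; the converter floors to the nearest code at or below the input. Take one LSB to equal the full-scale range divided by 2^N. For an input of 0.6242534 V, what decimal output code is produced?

The full-scale span is 0.72 − (-0.16) = 0.88 V. LSB = 0.88 V / 2^15 ≈ 26.86 µV.
code = ⌊(V_in − V_min)/LSB⌋ = ⌊(V_in − V_min) × 2^15 / range⌋
     = ⌊(0.6242534 − (-0.16)) × 32768 / 0.88⌋ = ⌊0.7842534 × 32768/0.88⌋
     = ⌊29202.745⌋ = 29202.

29202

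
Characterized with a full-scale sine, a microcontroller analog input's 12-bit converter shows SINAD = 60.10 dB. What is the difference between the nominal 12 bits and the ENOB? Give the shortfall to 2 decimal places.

2.31 bits

ENOB = (SINAD − 1.76)/6.02 = (60.10 − 1.76)/6.02 = 9.6910 bits.
Lost resolution: 12 − 9.6910 = 2.3090 bits.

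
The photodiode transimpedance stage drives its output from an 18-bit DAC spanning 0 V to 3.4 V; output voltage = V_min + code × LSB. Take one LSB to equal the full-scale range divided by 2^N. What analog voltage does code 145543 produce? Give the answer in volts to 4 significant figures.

1.888 V

Range is 3.4 V. LSB = 3.4 V / 2^18.
Output = V_min + (145543/262144) × range = 0 + 0.555202 × 3.4 V
      = 0 V + 1.88769 V = 1.88769 V.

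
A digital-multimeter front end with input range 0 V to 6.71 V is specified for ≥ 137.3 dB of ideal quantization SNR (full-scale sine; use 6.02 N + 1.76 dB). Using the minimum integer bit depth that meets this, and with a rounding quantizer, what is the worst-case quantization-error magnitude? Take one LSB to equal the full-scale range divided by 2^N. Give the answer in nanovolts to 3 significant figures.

400 nV

V_FS = 6.71 V.
6.02 N + 1.76 ≥ 137.3 gives N ≥ 22.515, so the minimum integer is 23.
One LSB is 6.71 V / 8388608 = 0.79989 µV.
Half an LSB is 400 nV.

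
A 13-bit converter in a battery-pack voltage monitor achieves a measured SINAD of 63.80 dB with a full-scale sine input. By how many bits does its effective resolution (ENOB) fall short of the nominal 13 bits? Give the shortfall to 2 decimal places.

ENOB = (SINAD − 1.76)/6.02 = (63.80 − 1.76)/6.02 = 10.3056 bits.
Lost resolution: 13 − 10.3056 = 2.6944 bits.

2.69 bits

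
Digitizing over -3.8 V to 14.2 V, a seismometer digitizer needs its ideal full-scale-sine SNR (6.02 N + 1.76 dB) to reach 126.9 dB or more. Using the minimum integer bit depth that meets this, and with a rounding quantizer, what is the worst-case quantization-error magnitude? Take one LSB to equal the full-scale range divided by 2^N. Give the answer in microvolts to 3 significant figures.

Full-scale range = 14.2 V − (-3.8 V) = 18 V.
N ≥ (126.9 − 1.76)/6.02 = 20.787 → N_min = 21.
Step size = 18/2097152 V = 8.5831 µV.
Max error for round-to-nearest is LSB/2 = 4.29 µV.

4.29 µV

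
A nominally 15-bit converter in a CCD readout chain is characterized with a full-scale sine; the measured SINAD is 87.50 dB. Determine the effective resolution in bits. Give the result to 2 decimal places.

ENOB = (SINAD − 1.76) / 6.02 = (87.50 − 1.76) / 6.02 = 85.74 / 6.02 = 14.2425.

14.24 bits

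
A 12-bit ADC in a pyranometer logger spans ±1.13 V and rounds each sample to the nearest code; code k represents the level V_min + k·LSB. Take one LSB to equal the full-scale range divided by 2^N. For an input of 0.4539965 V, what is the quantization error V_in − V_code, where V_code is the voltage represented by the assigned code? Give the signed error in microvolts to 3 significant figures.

Range = 1.13 − (-1.13) = 2.26 V. LSB = 2.26 V / 2^12 ≈ 0.5518 mV.
(V_in − V_min)/LSB = (0.4539965 − (-1.13)) × 4096/2.26 = 2870.8184 → nearest code k = 2871.
V_code = -1.13 + (2871/4096) × 2.26 = 0.4540966797 V.
e = 0.4539965 − (0.4540966797) = −100 µV.

−100 µV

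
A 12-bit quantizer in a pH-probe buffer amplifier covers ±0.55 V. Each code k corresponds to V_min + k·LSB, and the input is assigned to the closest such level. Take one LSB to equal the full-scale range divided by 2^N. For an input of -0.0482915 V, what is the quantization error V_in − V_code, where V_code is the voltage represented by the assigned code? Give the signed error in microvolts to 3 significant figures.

Span: 0.55 V − (-0.55 V) = 1.1 V. LSB = 1.1 V / 2^12 ≈ 268.6 µV.
(V_in − V_min)/LSB = (-0.0482915 − (-0.55)) × 4096/1.1 = 1868.1800 → nearest code k = 1868.
V_code = V_min + k × range/2^12 = -0.55 + 1868 × 1.1/4096 = -0.04833984375 V.
V_in − V_code = -0.0482915 − (-0.04833984375) = +48.3 µV.

+48.3 µV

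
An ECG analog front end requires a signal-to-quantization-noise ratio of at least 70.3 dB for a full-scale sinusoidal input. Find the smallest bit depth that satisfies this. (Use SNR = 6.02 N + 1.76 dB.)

12 bits

N ≥ (70.3 − 1.76)/6.02 = 11.385 → N_min = 12.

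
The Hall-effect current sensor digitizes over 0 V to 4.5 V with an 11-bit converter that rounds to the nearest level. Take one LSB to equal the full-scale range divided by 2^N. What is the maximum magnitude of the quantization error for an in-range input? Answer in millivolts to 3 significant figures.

Range is 4.5 V.
LSB = 4.5 V ÷ 2^11 = 4.5/2048 V = 2.1973 mV.
|e|_max = LSB/2 = 1.10 mV.

1.10 mV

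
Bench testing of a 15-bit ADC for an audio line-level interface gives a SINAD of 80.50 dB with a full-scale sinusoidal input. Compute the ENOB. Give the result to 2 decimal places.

13.08 bits

ENOB = (SINAD − 1.76) / 6.02 = (80.50 − 1.76) / 6.02 = 78.74 / 6.02 = 13.0797.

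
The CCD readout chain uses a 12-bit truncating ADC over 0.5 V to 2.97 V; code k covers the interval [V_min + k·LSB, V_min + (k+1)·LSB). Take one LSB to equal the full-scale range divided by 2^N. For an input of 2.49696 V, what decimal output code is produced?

Full-scale range = 2.97 V − (0.5 V) = 2.47 V. LSB = 2.47 V / 2^12 ≈ 0.6030 mV.
V_in − V_min = 2.49696 − (0.5) = 1.99696 V.
Divide by LSB: 1.99696 × 4096/2.47 = 3311.5580.
Truncating gives code 3311.

3311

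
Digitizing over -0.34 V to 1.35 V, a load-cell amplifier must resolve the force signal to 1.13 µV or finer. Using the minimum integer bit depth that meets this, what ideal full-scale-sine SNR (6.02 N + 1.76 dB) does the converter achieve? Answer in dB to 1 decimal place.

128.2 dB

Range = 1.35 − (-0.34) = 1.69 V.
Required number of levels: 1.69/1.13 µV = 1.4956e6; smallest N with 2^N ≥ that is 21.
SNR = 6.02 × 21 + 1.76 = 128.18 dB.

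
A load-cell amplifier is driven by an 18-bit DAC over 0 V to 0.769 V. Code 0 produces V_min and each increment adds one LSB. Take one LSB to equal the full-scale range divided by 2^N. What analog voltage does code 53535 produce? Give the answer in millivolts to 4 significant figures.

157.0 mV

Range is 0.769 V. LSB = 0.769 V / 2^18.
V_out = V_min + code × LSB = 0 V + 53535 × 0.769 V / 262144
      = 0 + 0.157045 = 0.157045 V.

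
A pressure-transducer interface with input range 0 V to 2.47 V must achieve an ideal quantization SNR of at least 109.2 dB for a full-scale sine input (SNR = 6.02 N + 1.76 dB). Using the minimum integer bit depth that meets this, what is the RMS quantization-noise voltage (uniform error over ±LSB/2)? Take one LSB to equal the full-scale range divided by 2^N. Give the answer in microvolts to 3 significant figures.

V_FS = 2.47 V.
Required N = ⌈(109.2 − 1.76)/6.02⌉ = ⌈17.847⌉ = 18.
LSB = 2.47 V ÷ 2^18 = 2.47/262144 V = 9.4223 µV.
RMS noise = LSB/√12 = 2.72 µV.

2.72 µV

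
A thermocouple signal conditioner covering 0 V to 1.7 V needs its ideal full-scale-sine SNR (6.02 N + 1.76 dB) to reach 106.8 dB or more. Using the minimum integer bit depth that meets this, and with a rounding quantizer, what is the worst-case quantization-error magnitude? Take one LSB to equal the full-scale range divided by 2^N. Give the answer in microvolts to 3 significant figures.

3.24 µV

Range is 1.7 V.
N ≥ (106.8 − 1.76)/6.02 = 17.449 → N_min = 18.
Step size = 1.7/262144 V = 6.4850 µV.
Max error for round-to-nearest is LSB/2 = 3.24 µV.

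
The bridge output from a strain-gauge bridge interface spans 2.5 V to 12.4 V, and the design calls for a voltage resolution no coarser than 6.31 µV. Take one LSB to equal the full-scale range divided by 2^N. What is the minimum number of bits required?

21 bits

Span: 12.4 V − (2.5 V) = 9.9 V.
Levels needed ≥ 9.9/6.31 µV = 1.569e6. 2^21 = 2097152 suffices, so N_min = 21.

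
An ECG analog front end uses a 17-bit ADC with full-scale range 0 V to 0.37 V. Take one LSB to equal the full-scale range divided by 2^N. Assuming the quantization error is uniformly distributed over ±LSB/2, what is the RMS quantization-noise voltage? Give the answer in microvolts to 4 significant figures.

0.8149 µV

V_FS = 0.37 V.
One LSB is 0.37 V / 131072 = 2.82288 µV.
V_rms = LSB/√12 = 2.82288 µV / √12 = 0.8149 µV.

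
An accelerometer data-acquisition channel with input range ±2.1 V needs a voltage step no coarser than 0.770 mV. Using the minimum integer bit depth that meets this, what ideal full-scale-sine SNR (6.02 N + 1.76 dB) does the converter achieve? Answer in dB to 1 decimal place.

80.0 dB

Full-scale range = 2.1 V − (-2.1 V) = 4.2 V.
Need 2^N ≥ 4.2 V / 0.770 mV = 5455 → N_min = 13.
Ideal SNR at N = 13: 6.02·13 + 1.76 = 80.0 dB.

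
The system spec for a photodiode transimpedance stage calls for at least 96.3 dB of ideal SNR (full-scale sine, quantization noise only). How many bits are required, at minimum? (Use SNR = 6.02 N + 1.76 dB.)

16 bits

Required N = ⌈(96.3 − 1.76)/6.02⌉ = ⌈15.704⌉ = 16.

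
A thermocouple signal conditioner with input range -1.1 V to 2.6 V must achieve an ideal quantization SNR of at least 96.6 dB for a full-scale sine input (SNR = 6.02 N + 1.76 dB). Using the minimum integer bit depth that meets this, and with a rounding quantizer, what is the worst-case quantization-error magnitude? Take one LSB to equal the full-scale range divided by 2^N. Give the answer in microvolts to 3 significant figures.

Range = 2.6 − (-1.1) = 3.7 V.
6.02 N + 1.76 ≥ 96.6 gives N ≥ 15.754, so the minimum integer is 16.
Step size = 3.7/65536 V = 56.458 µV.
|e|_max = LSB/2 = 28.2 µV.

28.2 µV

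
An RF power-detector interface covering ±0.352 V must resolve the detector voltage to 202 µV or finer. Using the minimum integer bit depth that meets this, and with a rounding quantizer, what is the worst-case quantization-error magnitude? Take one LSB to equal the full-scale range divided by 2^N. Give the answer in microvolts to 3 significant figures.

85.9 µV

Range = 0.352 − (-0.352) = 0.704 V.
Levels needed ≥ 0.704/202 µV = 3485. 2^12 = 4096 suffices, so N_min = 12.
LSB = 0.704 V ÷ 2^12 = 0.704/4096 V = 171.88 µV.
Half an LSB is 85.9 µV.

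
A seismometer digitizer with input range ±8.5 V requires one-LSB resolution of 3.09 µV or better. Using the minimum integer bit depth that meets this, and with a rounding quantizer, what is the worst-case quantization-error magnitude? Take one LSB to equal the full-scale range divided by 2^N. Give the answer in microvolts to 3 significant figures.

Range = 8.5 − (-8.5) = 17 V.
17 V / 3.09 µV = 5.502e6. Since 2^22 = 4194304 and 2^23 = 8388608, N = 23.
LSB = 17 V ÷ 2^23 = 17/8388608 V = 2.0266 µV.
Half an LSB is 1.01 µV.

1.01 µV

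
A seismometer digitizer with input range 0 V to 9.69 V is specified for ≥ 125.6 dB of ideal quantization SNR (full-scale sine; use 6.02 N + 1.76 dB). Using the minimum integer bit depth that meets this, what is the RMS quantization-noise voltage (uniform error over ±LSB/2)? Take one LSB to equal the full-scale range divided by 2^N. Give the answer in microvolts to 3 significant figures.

1.33 µV

Span = 9.69 V.
Required N = ⌈(125.6 − 1.76)/6.02⌉ = ⌈20.571⌉ = 21.
One LSB is 9.69 V / 2097152 = 4.6206 µV.
RMS noise = LSB/√12 = 1.33 µV.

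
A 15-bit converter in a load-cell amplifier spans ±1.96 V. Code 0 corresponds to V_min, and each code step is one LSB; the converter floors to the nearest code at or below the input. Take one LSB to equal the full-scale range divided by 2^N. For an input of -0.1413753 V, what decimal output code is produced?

15202

Span: 1.96 V − (-1.96 V) = 3.92 V. LSB = 3.92 V / 2^15 ≈ 119.6 µV.
code = ⌊(V_in − V_min)/LSB⌋ = ⌊(V_in − V_min) × 2^15 / range⌋
     = ⌊(-0.1413753 − (-1.96)) × 32768 / 3.92⌋ = ⌊1.8186247 × 32768/3.92⌋
     = ⌊15202.218⌋ = 15202.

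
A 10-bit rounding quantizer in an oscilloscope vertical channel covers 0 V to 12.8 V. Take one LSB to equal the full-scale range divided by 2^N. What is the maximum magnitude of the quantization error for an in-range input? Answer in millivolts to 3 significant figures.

V_FS = 12.8 V.
One LSB is 12.8 V / 1024 = 12.500 mV.
A rounding quantizer has |error| ≤ LSB/2 = 6.25 mV.

6.25 mV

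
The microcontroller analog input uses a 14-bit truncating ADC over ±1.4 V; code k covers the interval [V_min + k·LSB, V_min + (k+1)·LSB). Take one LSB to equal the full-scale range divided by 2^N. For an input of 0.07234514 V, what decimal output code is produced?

8615

Range = 1.4 − (-1.4) = 2.8 V. LSB = 2.8 V / 2^14 ≈ 170.9 µV.
code = ⌊(V_in − V_min)/LSB⌋ = ⌊(V_in − V_min) × 2^14 / range⌋
     = ⌊(0.07234514 − (-1.4)) × 16384 / 2.8⌋ = ⌊1.47234514 × 16384/2.8⌋
     = ⌊8615.322⌋ = 8615.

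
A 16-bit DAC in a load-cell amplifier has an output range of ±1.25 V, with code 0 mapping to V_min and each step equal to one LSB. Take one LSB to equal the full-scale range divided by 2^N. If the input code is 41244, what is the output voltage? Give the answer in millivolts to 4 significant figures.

Range = 1.25 − (-1.25) = 2.5 V. LSB = 2.5 V / 2^16.
Output = V_min + (41244/65536) × range = -1.25 + 0.629333 × 2.5 V
      = -1.25 + 1.57333 = 0.323334 V.

323.3 mV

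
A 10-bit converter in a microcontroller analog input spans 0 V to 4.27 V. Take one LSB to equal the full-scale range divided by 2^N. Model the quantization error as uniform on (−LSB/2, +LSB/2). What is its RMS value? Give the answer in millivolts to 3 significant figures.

1.20 mV

Full-scale range = 4.27 V.
Step size = 4.27/1024 V = 4.1699 mV.
σ_q = LSB/√12 = 4.1699 mV/3.4641 = 1.20 mV.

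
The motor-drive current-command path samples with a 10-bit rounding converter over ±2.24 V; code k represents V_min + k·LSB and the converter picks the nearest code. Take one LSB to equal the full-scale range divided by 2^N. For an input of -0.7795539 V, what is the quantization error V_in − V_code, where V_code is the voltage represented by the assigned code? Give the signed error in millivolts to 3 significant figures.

The full-scale span is 2.24 − (-2.24) = 4.48 V. LSB = 4.48 V / 2^10 ≈ 4.375 mV.
Position in LSBs: (-0.7795539 − (-2.24)) × 1024/4.48 = 333.8163; rounding gives k = 334.
Reconstructed level: -2.24 + 334 × 4.48/1024 V = -0.7787500000 V.
V_in − V_code = -0.7795539 − (-0.7787500000) = −0.804 mV.

−0.804 mV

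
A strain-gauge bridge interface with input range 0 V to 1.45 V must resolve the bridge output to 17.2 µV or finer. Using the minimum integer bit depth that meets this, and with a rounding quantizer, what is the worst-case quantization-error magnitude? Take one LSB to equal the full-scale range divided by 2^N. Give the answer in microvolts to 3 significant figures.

Full-scale range = 1.45 V.
Need 2^N ≥ 1.45 V / 17.2 µV = 84300 → N_min = 17.
LSB = 1.45 V ÷ 2^17 = 1.45/131072 V = 11.063 µV.
Half an LSB is 5.53 µV.

5.53 µV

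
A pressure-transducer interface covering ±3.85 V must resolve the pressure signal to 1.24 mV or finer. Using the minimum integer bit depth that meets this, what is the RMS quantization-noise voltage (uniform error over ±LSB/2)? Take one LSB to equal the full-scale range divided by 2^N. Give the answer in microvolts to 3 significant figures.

271 µV

Span: 3.85 V − (-3.85 V) = 7.7 V.
Required number of levels: 7.7/1.24 mV = 6209.7; smallest N with 2^N ≥ that is 13.
LSB = 7.7 V / 2^13 = 0.93994 mV.
RMS noise = LSB/√12 = 271 µV.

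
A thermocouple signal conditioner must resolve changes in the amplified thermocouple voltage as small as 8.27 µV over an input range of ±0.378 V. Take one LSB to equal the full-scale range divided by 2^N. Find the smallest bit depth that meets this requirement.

Range = 0.378 − (-0.378) = 0.756 V.
Need 2^N ≥ 0.756 V / 8.27 µV = 91410 → N_min = 17.

17 bits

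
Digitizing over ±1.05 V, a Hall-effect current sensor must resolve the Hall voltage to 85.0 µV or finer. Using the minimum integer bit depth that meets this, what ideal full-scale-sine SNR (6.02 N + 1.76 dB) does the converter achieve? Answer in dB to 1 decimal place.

The full-scale span is 1.05 − (-1.05) = 2.1 V.
Required number of levels: 2.1/85.0 µV = 24706; smallest N with 2^N ≥ that is 15.
Ideal SNR at N = 15: 6.02·15 + 1.76 = 92.1 dB.

92.1 dB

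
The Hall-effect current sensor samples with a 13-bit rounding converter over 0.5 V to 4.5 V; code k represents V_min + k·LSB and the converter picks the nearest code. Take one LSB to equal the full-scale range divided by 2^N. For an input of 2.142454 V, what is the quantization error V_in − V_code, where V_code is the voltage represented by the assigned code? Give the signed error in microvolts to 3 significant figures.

Span: 4.5 V − (0.5 V) = 4 V. LSB = 4 V / 2^13 ≈ 488.3 µV.
Position in LSBs: (2.142454 − (0.5)) × 8192/4 = 3363.7458; rounding gives k = 3364.
V_code = 0.5 + (3364/8192) × 4 = 2.142578125 V.
Error = V_in − V_code = 2.142454 − (2.142578125) = −124 µV.

−124 µV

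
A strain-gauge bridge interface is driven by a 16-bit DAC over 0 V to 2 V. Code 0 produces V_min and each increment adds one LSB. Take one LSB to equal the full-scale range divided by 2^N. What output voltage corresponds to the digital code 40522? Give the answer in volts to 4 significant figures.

V_FS = 2 V. LSB = 2 V / 2^16.
V_out = 0 + 40522 × (2/65536) V
      = 0 + 1.23663 = 1.23663 V.

1.237 V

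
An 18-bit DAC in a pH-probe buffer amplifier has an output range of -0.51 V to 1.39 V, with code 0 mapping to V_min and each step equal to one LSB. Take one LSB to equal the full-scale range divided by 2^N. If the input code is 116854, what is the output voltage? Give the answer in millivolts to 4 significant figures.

The full-scale span is 1.39 − (-0.51) = 1.9 V. LSB = 1.9 V / 2^18.
V_out = V_min + code × LSB = -0.51 V + 116854 × 1.9 V / 262144
      = -0.51 + 0.846949 = 0.336949 V.

336.9 mV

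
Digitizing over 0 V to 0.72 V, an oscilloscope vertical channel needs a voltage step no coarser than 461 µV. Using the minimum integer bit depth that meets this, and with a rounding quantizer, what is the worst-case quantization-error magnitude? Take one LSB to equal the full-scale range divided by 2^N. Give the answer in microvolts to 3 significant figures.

176 µV

V_FS = 0.72 V.
Levels needed ≥ 0.72/461 µV = 1562. 2^11 = 2048 suffices, so N_min = 11.
LSB = 0.72 V ÷ 2^11 = 0.72/2048 V = 351.56 µV.
Max error for round-to-nearest is LSB/2 = 176 µV.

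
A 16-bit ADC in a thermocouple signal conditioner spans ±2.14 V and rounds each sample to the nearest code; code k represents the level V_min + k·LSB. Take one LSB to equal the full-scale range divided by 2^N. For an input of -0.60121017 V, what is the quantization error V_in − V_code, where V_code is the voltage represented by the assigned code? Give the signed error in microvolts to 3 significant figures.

The full-scale span is 2.14 − (-2.14) = 4.28 V. LSB = 4.28 V / 2^16 ≈ 65.31 µV.
Position in LSBs: (-0.60121017 − (-2.14)) × 65536/4.28 = 23562.1800; rounding gives k = 23562.
V_code = -2.14 + (23562/65536) × 4.28 = -0.60122192383 V.
e = -0.60121017 − (-0.60122192383) = +11.8 µV.

+11.8 µV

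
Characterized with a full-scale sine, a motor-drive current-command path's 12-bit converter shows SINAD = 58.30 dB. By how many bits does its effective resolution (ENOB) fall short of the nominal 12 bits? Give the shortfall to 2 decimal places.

2.61 bits

Effective bits = (58.30 − 1.76)/6.02 = 9.3920.
12 − 9.3920 = 2.61 bits below nominal.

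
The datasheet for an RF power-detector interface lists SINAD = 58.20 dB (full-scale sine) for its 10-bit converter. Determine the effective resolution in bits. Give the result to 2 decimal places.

Inverting SNR = 6.02 N + 1.76: N_eff = (58.20 − 1.76)/6.02 = 9.3754.

9.38 bits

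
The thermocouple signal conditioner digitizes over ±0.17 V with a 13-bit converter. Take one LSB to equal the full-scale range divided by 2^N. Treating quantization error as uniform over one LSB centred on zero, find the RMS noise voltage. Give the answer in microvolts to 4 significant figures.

Range = 0.17 − (-0.17) = 0.34 V.
LSB = 0.34 V ÷ 2^13 = 0.34/8192 V = 41.5039 µV.
RMS of a uniform error over width LSB is LSB/√12 = 11.98 µV.

11.98 µV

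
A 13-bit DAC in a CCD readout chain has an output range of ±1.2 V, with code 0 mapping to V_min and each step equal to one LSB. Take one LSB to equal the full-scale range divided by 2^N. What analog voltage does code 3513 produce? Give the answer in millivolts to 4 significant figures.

Full-scale range = 1.2 V − (-1.2 V) = 2.4 V. LSB = 2.4 V / 2^13.
V_out = V_min + code × LSB = -1.2 V + 3513 × 2.4 V / 8192
      = -1.2 + 1.02920 = -0.170801 V.

-170.8 mV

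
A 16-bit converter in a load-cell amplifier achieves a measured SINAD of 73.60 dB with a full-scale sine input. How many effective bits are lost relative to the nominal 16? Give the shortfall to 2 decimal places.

ENOB = (SINAD − 1.76)/6.02 = (73.60 − 1.76)/6.02 = 11.9336 bits.
Lost resolution: 16 − 11.9336 = 4.0664 bits.

4.07 bits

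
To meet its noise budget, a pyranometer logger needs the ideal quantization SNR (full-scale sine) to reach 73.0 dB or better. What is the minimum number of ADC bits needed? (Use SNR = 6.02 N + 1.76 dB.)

12 bits

Required N = ⌈(73.0 − 1.76)/6.02⌉ = ⌈11.834⌉ = 12.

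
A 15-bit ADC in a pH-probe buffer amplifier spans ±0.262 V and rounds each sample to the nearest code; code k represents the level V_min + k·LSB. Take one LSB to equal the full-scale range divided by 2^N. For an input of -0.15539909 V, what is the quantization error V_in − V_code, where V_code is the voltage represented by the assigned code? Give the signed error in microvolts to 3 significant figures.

Span: 0.262 V − (-0.262 V) = 0.524 V. LSB = 0.524 V / 2^15 ≈ 15.99 µV.
(-0.15539909 − (-0.262)) / LSB = 0.10660091 × 32768/0.524 = 6666.2187. Nearest integer: k = 6666.
V_code = V_min + k × range/2^15 = -0.262 + 6666 × 0.524/32768 = -0.15540258789 V.
e = -0.15539909 − (-0.15540258789) = +3.50 µV.

+3.50 µV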